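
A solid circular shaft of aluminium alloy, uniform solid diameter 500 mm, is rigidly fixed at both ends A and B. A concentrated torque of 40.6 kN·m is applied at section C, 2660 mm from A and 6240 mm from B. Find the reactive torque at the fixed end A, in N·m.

28500 N·m

With uniform GJ and both ends fixed, compatibility θ_AC = θ_CB gives T_A·a = T_B·b, together with T_A + T_B = T₀.
T_A = T₀·b/(a+b) = 40600·6240/8900 = 28470 N·m; T_B = 12130 N·m.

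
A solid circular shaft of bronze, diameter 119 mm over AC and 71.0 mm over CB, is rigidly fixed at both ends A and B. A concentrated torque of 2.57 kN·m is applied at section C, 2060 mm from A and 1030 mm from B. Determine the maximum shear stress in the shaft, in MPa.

Compatibility: T_A·a/J_AC = T_B·b/J_CB with T_A + T_B = T₀.
J_AC = 1.97×10^-5 m⁴, J_CB = 2.49×10^-6 m⁴, so T_A = T₀·(J_AC/a)/((J_AC/a)+(J_CB/b)) = 2050 N·m, T_B = 519.6 N·m.
τ in each portion: τ_AC = 6.20×10^6 Pa, τ_CB = 7.39×10^6 Pa; maximum is in CB.
τ_max = T_CB·r/J = 519.6·0.0355/2.49×10^-6 = 7.394×10^6 Pa.

7.39 MPa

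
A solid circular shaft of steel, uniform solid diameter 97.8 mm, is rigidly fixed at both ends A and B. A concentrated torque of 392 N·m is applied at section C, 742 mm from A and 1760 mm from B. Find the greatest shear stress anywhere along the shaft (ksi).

0.218 ksi

With uniform GJ and both ends fixed, compatibility θ_AC = θ_CB gives T_A·a = T_B·b, together with T_A + T_B = T₀.
T_A = T₀·b/(a+b) = 392.0·1760/2502 = 275.7 N·m; T_B = 116.3 N·m.
τ in each portion: τ_AC = 1.50×10^6 Pa, τ_CB = 6.33×10^5 Pa; maximum is in AC.
τ_max = T_AC·r/J = 275.7·0.0489/8.98×10^-6 = 1.501×10^6 Pa.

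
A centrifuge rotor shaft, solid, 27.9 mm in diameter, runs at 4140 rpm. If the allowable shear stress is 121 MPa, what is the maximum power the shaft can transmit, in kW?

224 kW

J = πd⁴/32 = π(0.0279)⁴/32 = 5.949×10^-8 m⁴.
T_max = τ_allow·J/r = 1.21×10^8 × 5.949×10^-8 / 0.0139 = 516.0 N·m.
ω = 2π·4140/60 = 433.5 rad/s, so P_max = T_max·ω = 2.237×10^5 W.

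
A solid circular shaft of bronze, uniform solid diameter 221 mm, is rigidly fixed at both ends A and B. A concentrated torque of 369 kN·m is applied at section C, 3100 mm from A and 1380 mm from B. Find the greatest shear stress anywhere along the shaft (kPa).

120000 kPa

With uniform GJ and both ends fixed, compatibility θ_AC = θ_CB gives T_A·a = T_B·b, together with T_A + T_B = T₀.
T_A = T₀·b/(a+b) = 369000·1380/4480 = 113700 N·m; T_B = 255300 N·m.
τ in each portion: τ_AC = 5.36×10^7 Pa, τ_CB = 1.20×10^8 Pa; maximum is in CB.
τ_max = T_CB·r/J = 255300·0.111/2.34×10^-4 = 1.205×10^8 Pa.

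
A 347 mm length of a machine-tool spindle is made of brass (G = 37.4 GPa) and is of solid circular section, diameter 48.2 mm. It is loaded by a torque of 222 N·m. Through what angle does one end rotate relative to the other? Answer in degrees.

J = πd⁴/32 = π(0.0482)⁴/32 = 5.299×10^-7 m⁴.
θ = T·L/(G·J) = 222.0 × 0.347 / (37.4×10⁹ × 5.299×10^-7) = 3.887×10^-3 rad.

0.223°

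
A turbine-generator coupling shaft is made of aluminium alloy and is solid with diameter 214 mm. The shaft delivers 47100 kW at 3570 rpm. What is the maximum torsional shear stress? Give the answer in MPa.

ω = 2π·3570/60 = 373.8 rad/s, so T = P/ω = 47100×10³ / 373.8 = 126000 N·m.
J = πd⁴/32 = π(0.214)⁴/32 = 2.059×10^-4 m⁴.
τ_max = T·r/J = 126000 × 0.107 / 2.059×10^-4 = 6.547×10^7 Pa.

65.5 MPa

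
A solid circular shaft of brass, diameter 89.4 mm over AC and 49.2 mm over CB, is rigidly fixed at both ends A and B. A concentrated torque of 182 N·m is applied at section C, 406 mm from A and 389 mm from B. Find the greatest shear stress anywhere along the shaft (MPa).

Compatibility: T_A·a/J_AC = T_B·b/J_CB with T_A + T_B = T₀.
J_AC = 6.27×10^-6 m⁴, J_CB = 5.75×10^-7 m⁴, so T_A = T₀·(J_AC/a)/((J_AC/a)+(J_CB/b)) = 166.1 N·m, T_B = 15.90 N·m.
τ in each portion: τ_AC = 1.18×10^6 Pa, τ_CB = 6.80×10^5 Pa; maximum is in AC.
τ_max = T_AC·r/J = 166.1·0.0447/6.27×10^-6 = 1.184×10^6 Pa.

1.18 MPa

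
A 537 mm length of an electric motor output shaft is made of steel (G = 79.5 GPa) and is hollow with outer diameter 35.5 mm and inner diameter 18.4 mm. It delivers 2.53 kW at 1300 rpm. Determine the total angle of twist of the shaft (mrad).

ω = 2π·1300/60 = 136.1 rad/s, so T = P/ω = 2.53×10³ / 136.1 = 18.58 N·m.
J = π(d_o⁴ − d_i⁴)/32 = π(0.0355⁴ − 0.0184⁴)/32 = 1.447×10^-7 m⁴.
θ = T·L/(G·J) = 18.58 × 0.537 / (79.5×10⁹ × 1.447×10^-7) = 8.677×10^-4 rad.

0.868 mrad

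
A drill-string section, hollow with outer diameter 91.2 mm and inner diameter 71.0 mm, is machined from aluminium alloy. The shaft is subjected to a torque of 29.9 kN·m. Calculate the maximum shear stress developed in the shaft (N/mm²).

317 N/mm²

J = π(d_o⁴ − d_i⁴)/32 = π(0.0912⁴ − 0.0710⁴)/32 = 4.297×10^-6 m⁴.
τ_max = T·r/J = 29900 × 0.0456 / 4.297×10^-6 = 3.173×10^8 Pa.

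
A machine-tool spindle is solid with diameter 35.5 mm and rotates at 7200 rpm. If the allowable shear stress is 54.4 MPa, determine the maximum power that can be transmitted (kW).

J = πd⁴/32 = π(0.0355)⁴/32 = 1.559×10^-7 m⁴.
T_max = τ_allow·J/r = 5.44×10^7 × 1.559×10^-7 / 0.0177 = 477.9 N·m.
ω = 2π·7200/60 = 754.0 rad/s, so P_max = T_max·ω = 3.603×10^5 W.

360 kW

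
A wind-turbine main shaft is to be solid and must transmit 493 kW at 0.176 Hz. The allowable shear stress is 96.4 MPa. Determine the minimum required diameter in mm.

287 mm

ω = 2π·0.176 = 1.106 rad/s, so T = P/ω = 493×10³ / 1.106 = 445800 N·m.
For a solid shaft τ_max = 16T/(πd³), so d = (16T/(π τ_allow))^(1/3) = (16·445800/(π·9.64×10^7))^(1/3) = 0.2866 m.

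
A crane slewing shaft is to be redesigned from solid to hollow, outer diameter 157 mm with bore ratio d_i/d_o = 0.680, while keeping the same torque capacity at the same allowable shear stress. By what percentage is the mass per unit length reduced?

Equal τ_max and T ⇒ the solid shaft needs d_s³ = d_o³(1−k⁴), so d_s = 157·(1−0.680⁴)^(1/3) = 144.9 mm.
Area ratio A_h/A_s = d_o²(1−k²)/d_s² = (1−k²)/(1−k⁴)^(2/3) = 0.6311.
Mass saving = 1 − 0.6311 = 36.9 %.

36.9 %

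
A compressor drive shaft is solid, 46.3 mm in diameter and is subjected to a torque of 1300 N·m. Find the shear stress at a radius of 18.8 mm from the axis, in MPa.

54.2 MPa

J = πd⁴/32 = π(0.0463)⁴/32 = 4.512×10^-7 m⁴.
Shear stress varies linearly with radius: τ = T·r/J = 1300 × 0.0188 / 4.512×10^-7 = 5.417×10^7 Pa.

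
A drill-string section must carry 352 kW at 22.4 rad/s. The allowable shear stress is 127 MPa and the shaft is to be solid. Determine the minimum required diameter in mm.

85.7 mm

ω = 22.4 rad/s, so T = P/ω = 352×10³ / 22.40 = 15710 N·m.
For a solid shaft τ_max = 16T/(πd³), so d = (16T/(π τ_allow))^(1/3) = (16·15710/(π·1.27×10^8))^(1/3) = 0.08573 m.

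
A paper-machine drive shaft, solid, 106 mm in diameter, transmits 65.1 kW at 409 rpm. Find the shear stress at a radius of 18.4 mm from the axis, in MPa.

2.26 MPa

ω = 2π·409/60 = 42.83 rad/s, so T = P/ω = 65.1×10³ / 42.83 = 1520 N·m.
J = πd⁴/32 = π(0.106)⁴/32 = 1.239×10^-5 m⁴.
Shear stress varies linearly with radius: τ = T·r/J = 1520 × 0.0184 / 1.239×10^-5 = 2.256×10^6 Pa.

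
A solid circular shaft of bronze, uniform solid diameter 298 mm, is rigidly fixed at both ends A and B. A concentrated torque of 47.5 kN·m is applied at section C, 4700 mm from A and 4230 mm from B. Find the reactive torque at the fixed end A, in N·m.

With uniform GJ and both ends fixed, compatibility θ_AC = θ_CB gives T_A·a = T_B·b, together with T_A + T_B = T₀.
T_A = T₀·b/(a+b) = 47500·4230/8930 = 22500 N·m; T_B = 25000 N·m.

22500 N·m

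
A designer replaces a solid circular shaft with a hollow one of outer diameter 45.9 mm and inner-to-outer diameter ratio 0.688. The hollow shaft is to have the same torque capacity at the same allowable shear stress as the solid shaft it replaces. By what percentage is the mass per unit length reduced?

Equal τ_max and T ⇒ the solid shaft needs d_s³ = d_o³(1−k⁴), so d_s = 45.9·(1−0.688⁴)^(1/3) = 42.18 mm.
Area ratio A_h/A_s = d_o²(1−k²)/d_s² = (1−k²)/(1−k⁴)^(2/3) = 0.6237.
Mass saving = 1 − 0.6237 = 37.6 %.

37.6 %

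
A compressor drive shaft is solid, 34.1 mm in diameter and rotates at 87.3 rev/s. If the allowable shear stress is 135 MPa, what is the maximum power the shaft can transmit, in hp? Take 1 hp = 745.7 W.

773 hp

J = πd⁴/32 = π(0.0341)⁴/32 = 1.327×10^-7 m⁴.
T_max = τ_allow·J/r = 1.35×10^8 × 1.327×10^-7 / 0.0170 = 1051 N·m.
ω = 2π·87.3 = 548.5 rad/s, so P_max = T_max·ω = 5.765×10^5 W.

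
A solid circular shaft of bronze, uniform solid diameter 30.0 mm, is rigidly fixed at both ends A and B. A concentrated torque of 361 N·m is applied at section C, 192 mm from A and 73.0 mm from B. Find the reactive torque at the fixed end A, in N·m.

With uniform GJ and both ends fixed, compatibility θ_AC = θ_CB gives T_A·a = T_B·b, together with T_A + T_B = T₀.
T_A = T₀·b/(a+b) = 361.0·73.0/265.0 = 99.45 N·m; T_B = 261.6 N·m.

99.4 N·m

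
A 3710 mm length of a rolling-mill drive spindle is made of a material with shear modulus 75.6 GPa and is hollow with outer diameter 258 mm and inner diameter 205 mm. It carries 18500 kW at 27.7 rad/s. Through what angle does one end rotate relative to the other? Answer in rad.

0.125 rad

ω = 27.7 rad/s, so T = P/ω = 18500×10³ / 27.70 = 667900 N·m.
J = π(d_o⁴ − d_i⁴)/32 = π(0.258⁴ − 0.205⁴)/32 = 2.616×10^-4 m⁴.
θ = T·L/(G·J) = 667900 × 3.71 / (75.6×10⁹ × 2.616×10^-4) = 0.1253 rad.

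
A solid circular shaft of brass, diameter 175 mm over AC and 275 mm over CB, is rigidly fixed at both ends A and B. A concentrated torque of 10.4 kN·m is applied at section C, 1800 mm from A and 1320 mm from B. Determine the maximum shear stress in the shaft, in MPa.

2.27 MPa

Compatibility: T_A·a/J_AC = T_B·b/J_CB with T_A + T_B = T₀.
J_AC = 9.21×10^-5 m⁴, J_CB = 5.61×10^-4 m⁴, so T_A = T₀·(J_AC/a)/((J_AC/a)+(J_CB/b)) = 1116 N·m, T_B = 9284 N·m.
τ in each portion: τ_AC = 1.06×10^6 Pa, τ_CB = 2.27×10^6 Pa; maximum is in CB.
τ_max = T_CB·r/J = 9284·0.138/5.61×10^-4 = 2.273×10^6 Pa.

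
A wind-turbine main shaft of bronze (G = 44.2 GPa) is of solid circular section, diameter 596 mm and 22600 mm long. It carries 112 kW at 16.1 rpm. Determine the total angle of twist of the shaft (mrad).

2.74 mrad

ω = 2π·16.1/60 = 1.686 rad/s, so T = P/ω = 112×10³ / 1.686 = 66430 N·m.
J = πd⁴/32 = π(0.596)⁴/32 = 0.01239 m⁴.
θ = T·L/(G·J) = 66430 × 22.6 / (44.2×10⁹ × 0.01239) = 2.742×10^-3 rad.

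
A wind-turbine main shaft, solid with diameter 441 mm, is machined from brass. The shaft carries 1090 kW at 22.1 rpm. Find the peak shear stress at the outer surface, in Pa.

2.80e7 Pa

ω = 2π·22.1/60 = 2.314 rad/s, so T = P/ω = 1090×10³ / 2.314 = 471000 N·m.
J = πd⁴/32 = π(0.441)⁴/32 = 3.713×10^-3 m⁴.
τ_max = T·r/J = 471000 × 0.221 / 3.713×10^-3 = 2.797×10^7 Pa.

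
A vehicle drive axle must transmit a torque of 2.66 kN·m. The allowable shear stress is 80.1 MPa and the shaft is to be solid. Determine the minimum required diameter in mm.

For a solid shaft τ_max = 16T/(πd³), so d = (16T/(π τ_allow))^(1/3) = (16·2660/(π·8.01×10^7))^(1/3) = 0.05530 m.

55.3 mm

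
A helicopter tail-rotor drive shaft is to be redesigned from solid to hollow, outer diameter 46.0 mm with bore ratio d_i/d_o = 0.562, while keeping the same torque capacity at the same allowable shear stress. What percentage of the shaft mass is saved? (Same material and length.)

Equal τ_max and T ⇒ the solid shaft needs d_s³ = d_o³(1−k⁴), so d_s = 46.0·(1−0.562⁴)^(1/3) = 44.42 mm.
Area ratio A_h/A_s = d_o²(1−k²)/d_s² = (1−k²)/(1−k⁴)^(2/3) = 0.7338.
Mass saving = 1 − 0.7338 = 26.6 %.

26.6 %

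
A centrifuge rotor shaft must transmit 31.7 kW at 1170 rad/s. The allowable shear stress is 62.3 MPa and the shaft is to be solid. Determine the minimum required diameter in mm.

ω = 1170 rad/s, so T = P/ω = 31.7×10³ / 1170 = 27.09 N·m.
For a solid shaft τ_max = 16T/(πd³), so d = (16T/(π τ_allow))^(1/3) = (16·27.09/(π·6.23×10^7))^(1/3) = 0.01304 m.

13.0 mm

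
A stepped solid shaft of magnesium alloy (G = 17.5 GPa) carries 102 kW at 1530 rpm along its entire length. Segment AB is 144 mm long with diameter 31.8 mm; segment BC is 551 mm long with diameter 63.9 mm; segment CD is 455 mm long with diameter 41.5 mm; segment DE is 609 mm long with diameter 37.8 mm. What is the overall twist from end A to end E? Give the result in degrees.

13.3°

ω = 2π·1530/60 = 160.2 rad/s, so T = P/ω = 102×10³ / 160.2 = 636.6 N·m.
J_AB = π(0.0318)⁴/32 = 1.00×10^-7 m⁴; J_BC = π(0.0639)⁴/32 = 1.64×10^-6 m⁴; J_CD = π(0.0415)⁴/32 = 2.91×10^-7 m⁴; J_DE = π(0.0378)⁴/32 = 2.00×10^-7 m⁴.
θ = (T/G)·Σ L_i/J_i = (636.6/17.5×10⁹)·(0.144/1.00×10^-7 + 0.551/1.64×10^-6 + 0.455/2.91×10^-7 + 0.609/2.00×10^-7) = 0.2318 rad.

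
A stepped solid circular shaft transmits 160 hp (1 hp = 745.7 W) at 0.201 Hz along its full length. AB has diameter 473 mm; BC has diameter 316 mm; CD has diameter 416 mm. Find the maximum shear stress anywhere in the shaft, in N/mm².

15.2 N/mm²

ω = 2π·0.201 = 1.263 rad/s, so T = P/ω = 160×745.7 / 1.263 = 94470 N·m.
Under the same torque, τ_max = 16T/(πd³) is largest where d is smallest — segment BC (d = 316 mm).
τ_max = 16·94470/(π·(0.316)³) = 1.525×10^7 Pa.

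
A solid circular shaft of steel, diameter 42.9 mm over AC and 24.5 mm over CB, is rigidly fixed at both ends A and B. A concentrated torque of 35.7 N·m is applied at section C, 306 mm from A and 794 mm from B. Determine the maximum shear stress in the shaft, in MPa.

2.21 MPa

Compatibility: T_A·a/J_AC = T_B·b/J_CB with T_A + T_B = T₀.
J_AC = 3.33×10^-7 m⁴, J_CB = 3.54×10^-8 m⁴, so T_A = T₀·(J_AC/a)/((J_AC/a)+(J_CB/b)) = 34.29 N·m, T_B = 1.406 N·m.
τ in each portion: τ_AC = 2.21×10^6 Pa, τ_CB = 4.87×10^5 Pa; maximum is in AC.
τ_max = T_AC·r/J = 34.29·0.0215/3.33×10^-7 = 2.212×10^6 Pa.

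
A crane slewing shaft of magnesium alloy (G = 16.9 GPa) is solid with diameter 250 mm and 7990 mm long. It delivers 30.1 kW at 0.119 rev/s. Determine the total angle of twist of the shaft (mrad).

ω = 2π·0.119 = 0.7477 rad/s, so T = P/ω = 30.1×10³ / 0.7477 = 40260 N·m.
J = πd⁴/32 = π(0.250)⁴/32 = 3.835×10^-4 m⁴.
θ = T·L/(G·J) = 40260 × 7.99 / (16.9×10⁹ × 3.835×10^-4) = 0.04963 rad.

49.6 mrad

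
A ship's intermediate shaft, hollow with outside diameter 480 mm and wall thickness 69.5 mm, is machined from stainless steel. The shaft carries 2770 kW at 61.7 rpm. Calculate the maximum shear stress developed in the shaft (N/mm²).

ω = 2π·61.7/60 = 6.461 rad/s, so T = P/ω = 2770×10³ / 6.461 = 428700 N·m.
J = π(d_o⁴ − d_i⁴)/32 = π(0.480⁴ − 0.341⁴)/32 = 3.884×10^-3 m⁴.
τ_max = T·r/J = 428700 × 0.240 / 3.884×10^-3 = 2.649×10^7 Pa.

26.5 N/mm²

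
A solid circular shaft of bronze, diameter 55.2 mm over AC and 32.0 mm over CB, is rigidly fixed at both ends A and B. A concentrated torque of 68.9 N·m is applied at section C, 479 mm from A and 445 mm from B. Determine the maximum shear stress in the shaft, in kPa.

1860 kPa

Compatibility: T_A·a/J_AC = T_B·b/J_CB with T_A + T_B = T₀.
J_AC = 9.11×10^-7 m⁴, J_CB = 1.03×10^-7 m⁴, so T_A = T₀·(J_AC/a)/((J_AC/a)+(J_CB/b)) = 61.43 N·m, T_B = 7.468 N·m.
τ in each portion: τ_AC = 1.86×10^6 Pa, τ_CB = 1.16×10^6 Pa; maximum is in AC.
τ_max = T_AC·r/J = 61.43·0.0276/9.11×10^-7 = 1.860×10^6 Pa.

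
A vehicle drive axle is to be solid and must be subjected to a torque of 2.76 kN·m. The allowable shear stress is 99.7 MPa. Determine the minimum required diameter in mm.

52.0 mm

For a solid shaft τ_max = 16T/(πd³), so d = (16T/(π τ_allow))^(1/3) = (16·2760/(π·9.97×10^7))^(1/3) = 0.05205 m.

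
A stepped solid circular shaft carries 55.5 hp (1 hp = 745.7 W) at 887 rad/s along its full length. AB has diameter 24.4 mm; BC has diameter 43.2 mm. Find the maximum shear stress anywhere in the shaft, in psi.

2370 psi

ω = 887 rad/s, so T = P/ω = 55.5×745.7 / 887.0 = 46.66 N·m.
Under the same torque, τ_max = 16T/(πd³) is largest where d is smallest — segment AB (d = 24.4 mm).
τ_max = 16·46.66/(π·(0.0244)³) = 1.636×10^7 Pa.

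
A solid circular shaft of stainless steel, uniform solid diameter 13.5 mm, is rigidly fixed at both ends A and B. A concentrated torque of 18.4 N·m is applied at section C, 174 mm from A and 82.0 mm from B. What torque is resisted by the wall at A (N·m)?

With uniform GJ and both ends fixed, compatibility θ_AC = θ_CB gives T_A·a = T_B·b, together with T_A + T_B = T₀.
T_A = T₀·b/(a+b) = 18.40·82.0/256.0 = 5.894 N·m; T_B = 12.51 N·m.

5.89 N·m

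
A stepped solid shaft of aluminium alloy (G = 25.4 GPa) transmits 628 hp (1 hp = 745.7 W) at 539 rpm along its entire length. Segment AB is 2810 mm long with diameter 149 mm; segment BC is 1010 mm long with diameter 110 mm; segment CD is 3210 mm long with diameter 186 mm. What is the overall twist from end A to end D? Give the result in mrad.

50.8 mrad

ω = 2π·539/60 = 56.44 rad/s, so T = P/ω = 628×745.7 / 56.44 = 8297 N·m.
J_AB = π(0.149)⁴/32 = 4.84×10^-5 m⁴; J_BC = π(0.110)⁴/32 = 1.44×10^-5 m⁴; J_CD = π(0.186)⁴/32 = 1.18×10^-4 m⁴.
θ = (T/G)·Σ L_i/J_i = (8297/25.4×10⁹)·(2.81/4.84×10^-5 + 1.01/1.44×10^-5 + 3.21/1.18×10^-4) = 0.05084 rad.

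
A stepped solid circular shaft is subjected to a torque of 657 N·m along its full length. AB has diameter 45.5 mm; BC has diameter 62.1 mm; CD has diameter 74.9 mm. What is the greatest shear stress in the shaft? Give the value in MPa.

35.5 MPa

Under the same torque, τ_max = 16T/(πd³) is largest where d is smallest — segment AB (d = 45.5 mm).
τ_max = 16·657.0/(π·(0.0455)³) = 3.552×10^7 Pa.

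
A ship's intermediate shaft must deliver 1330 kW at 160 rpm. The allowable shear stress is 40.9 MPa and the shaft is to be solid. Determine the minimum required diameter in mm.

215 mm

ω = 2π·160/60 = 16.76 rad/s, so T = P/ω = 1330×10³ / 16.76 = 79380 N·m.
For a solid shaft τ_max = 16T/(πd³), so d = (16T/(π τ_allow))^(1/3) = (16·79380/(π·4.09×10^7))^(1/3) = 0.2146 m.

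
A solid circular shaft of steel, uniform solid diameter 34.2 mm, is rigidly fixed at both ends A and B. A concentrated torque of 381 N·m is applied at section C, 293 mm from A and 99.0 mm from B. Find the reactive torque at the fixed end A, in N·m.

96.2 N·m

With uniform GJ and both ends fixed, compatibility θ_AC = θ_CB gives T_A·a = T_B·b, together with T_A + T_B = T₀.
T_A = T₀·b/(a+b) = 381.0·99.0/392.0 = 96.22 N·m; T_B = 284.8 N·m.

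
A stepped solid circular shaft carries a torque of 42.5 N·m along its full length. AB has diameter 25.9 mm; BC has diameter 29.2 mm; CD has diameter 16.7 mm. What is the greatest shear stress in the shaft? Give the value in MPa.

46.5 MPa

Under the same torque, τ_max = 16T/(πd³) is largest where d is smallest — segment CD (d = 16.7 mm).
τ_max = 16·42.50/(π·(0.0167)³) = 4.647×10^7 Pa.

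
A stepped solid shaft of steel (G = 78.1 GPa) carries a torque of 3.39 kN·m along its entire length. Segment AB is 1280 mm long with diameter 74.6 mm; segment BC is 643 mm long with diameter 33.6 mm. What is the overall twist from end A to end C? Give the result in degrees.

13.8°

J_AB = π(0.0746)⁴/32 = 3.04×10^-6 m⁴; J_BC = π(0.0336)⁴/32 = 1.25×10^-7 m⁴.
θ = (T/G)·Σ L_i/J_i = (3390/78.1×10⁹)·(1.28/3.04×10^-6 + 0.643/1.25×10^-7) = 0.2413 rad.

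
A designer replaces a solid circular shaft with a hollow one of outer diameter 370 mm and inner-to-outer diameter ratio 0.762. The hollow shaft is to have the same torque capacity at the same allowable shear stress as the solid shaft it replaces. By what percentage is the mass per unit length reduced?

44.8 %

Equal τ_max and T ⇒ the solid shaft needs d_s³ = d_o³(1−k⁴), so d_s = 370·(1−0.762⁴)^(1/3) = 322.6 mm.
Area ratio A_h/A_s = d_o²(1−k²)/d_s² = (1−k²)/(1−k⁴)^(2/3) = 0.5516.
Mass saving = 1 − 0.5516 = 44.8 %.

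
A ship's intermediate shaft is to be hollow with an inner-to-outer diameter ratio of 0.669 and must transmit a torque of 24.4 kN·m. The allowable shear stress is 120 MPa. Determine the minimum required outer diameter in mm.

For a hollow shaft with d_i/d_o = 0.669: τ_max = 16T/(π d_o³ (1−k⁴)), so d_o = [16T/(π τ_allow (1−k⁴))]^(1/3) = [16·24400/(π·1.20×10^8·0.7997)]^(1/3) = 0.1090 m.

109 mm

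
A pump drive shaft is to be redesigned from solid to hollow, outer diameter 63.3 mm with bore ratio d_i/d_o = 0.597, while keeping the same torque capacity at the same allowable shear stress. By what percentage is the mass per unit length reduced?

Equal τ_max and T ⇒ the solid shaft needs d_s³ = d_o³(1−k⁴), so d_s = 63.3·(1−0.597⁴)^(1/3) = 60.50 mm.
Area ratio A_h/A_s = d_o²(1−k²)/d_s² = (1−k²)/(1−k⁴)^(2/3) = 0.7046.
Mass saving = 1 − 0.7046 = 29.5 %.

29.5 %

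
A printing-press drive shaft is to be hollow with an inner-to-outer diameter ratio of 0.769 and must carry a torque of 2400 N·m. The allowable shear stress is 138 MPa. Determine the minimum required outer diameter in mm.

51.5 mm

For a hollow shaft with d_i/d_o = 0.769: τ_max = 16T/(π d_o³ (1−k⁴)), so d_o = [16T/(π τ_allow (1−k⁴))]^(1/3) = [16·2400/(π·1.38×10^8·0.6503)]^(1/3) = 0.05145 m.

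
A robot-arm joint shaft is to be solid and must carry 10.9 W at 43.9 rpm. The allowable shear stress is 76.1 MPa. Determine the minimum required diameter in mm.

5.41 mm

ω = 2π·43.9/60 = 4.597 rad/s, so T = P/ω = 10.9 / 4.597 = 2.371 N·m.
For a solid shaft τ_max = 16T/(πd³), so d = (16T/(π τ_allow))^(1/3) = (16·2.371/(π·7.61×10^7))^(1/3) = 0.005414 m.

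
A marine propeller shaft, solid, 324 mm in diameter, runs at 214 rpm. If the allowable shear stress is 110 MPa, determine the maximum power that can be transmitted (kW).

J = πd⁴/32 = π(0.324)⁴/32 = 1.082×10^-3 m⁴.
T_max = τ_allow·J/r = 1.10×10^8 × 1.082×10^-3 / 0.162 = 734600 N·m.
ω = 2π·214/60 = 22.41 rad/s, so P_max = T_max·ω = 1.646×10^7 W.

16500 kW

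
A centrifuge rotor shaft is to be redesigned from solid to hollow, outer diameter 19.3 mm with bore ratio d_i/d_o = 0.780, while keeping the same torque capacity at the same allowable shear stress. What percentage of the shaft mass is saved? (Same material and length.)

46.7 %

Equal τ_max and T ⇒ the solid shaft needs d_s³ = d_o³(1−k⁴), so d_s = 19.3·(1−0.780⁴)^(1/3) = 16.54 mm.
Area ratio A_h/A_s = d_o²(1−k²)/d_s² = (1−k²)/(1−k⁴)^(2/3) = 0.5329.
Mass saving = 1 − 0.5329 = 46.7 %.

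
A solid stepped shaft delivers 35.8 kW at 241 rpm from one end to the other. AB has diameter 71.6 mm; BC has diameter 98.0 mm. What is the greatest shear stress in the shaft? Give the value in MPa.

ω = 2π·241/60 = 25.24 rad/s, so T = P/ω = 35.8×10³ / 25.24 = 1419 N·m.
Under the same torque, τ_max = 16T/(πd³) is largest where d is smallest — segment AB (d = 71.6 mm).
τ_max = 16·1419/(π·(0.0716)³) = 1.968×10^7 Pa.

19.7 MPa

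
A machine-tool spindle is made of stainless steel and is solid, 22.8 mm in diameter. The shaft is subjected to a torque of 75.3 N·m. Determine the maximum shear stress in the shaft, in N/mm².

J = πd⁴/32 = π(0.0228)⁴/32 = 2.653×10^-8 m⁴.
τ_max = T·r/J = 75.30 × 0.0114 / 2.653×10^-8 = 3.236×10^7 Pa.

32.4 N/mm²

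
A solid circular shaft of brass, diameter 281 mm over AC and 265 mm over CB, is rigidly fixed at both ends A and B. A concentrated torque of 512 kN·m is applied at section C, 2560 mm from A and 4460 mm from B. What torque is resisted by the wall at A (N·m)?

352000 N·m

Compatibility: T_A·a/J_AC = T_B·b/J_CB with T_A + T_B = T₀.
J_AC = 6.12×10^-4 m⁴, J_CB = 4.84×10^-4 m⁴, so T_A = T₀·(J_AC/a)/((J_AC/a)+(J_CB/b)) = 352100 N·m, T_B = 159900 N·m.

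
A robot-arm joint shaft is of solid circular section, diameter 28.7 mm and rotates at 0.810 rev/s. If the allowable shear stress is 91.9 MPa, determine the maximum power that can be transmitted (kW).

J = πd⁴/32 = π(0.0287)⁴/32 = 6.661×10^-8 m⁴.
T_max = τ_allow·J/r = 9.19×10^7 × 6.661×10^-8 / 0.0143 = 426.6 N·m.
ω = 2π·0.810 = 5.089 rad/s, so P_max = T_max·ω = 2171 W.

2.17 kW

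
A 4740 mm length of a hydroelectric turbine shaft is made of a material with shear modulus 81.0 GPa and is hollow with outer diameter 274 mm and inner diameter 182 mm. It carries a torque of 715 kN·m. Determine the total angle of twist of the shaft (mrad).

J = π(d_o⁴ − d_i⁴)/32 = π(0.274⁴ − 0.182⁴)/32 = 4.456×10^-4 m⁴.
θ = T·L/(G·J) = 715000 × 4.74 / (81.0×10⁹ × 4.456×10^-4) = 0.09389 rad.

93.9 mrad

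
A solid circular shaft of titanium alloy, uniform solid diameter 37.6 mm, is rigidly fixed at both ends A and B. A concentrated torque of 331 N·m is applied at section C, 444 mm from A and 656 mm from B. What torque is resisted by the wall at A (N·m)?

197 N·m

With uniform GJ and both ends fixed, compatibility θ_AC = θ_CB gives T_A·a = T_B·b, together with T_A + T_B = T₀.
T_A = T₀·b/(a+b) = 331.0·656/1100 = 197.4 N·m; T_B = 133.6 N·m.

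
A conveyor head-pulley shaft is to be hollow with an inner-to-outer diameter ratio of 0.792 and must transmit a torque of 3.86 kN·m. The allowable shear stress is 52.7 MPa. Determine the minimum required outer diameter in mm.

85.0 mm

For a hollow shaft with d_i/d_o = 0.792: τ_max = 16T/(π d_o³ (1−k⁴)), so d_o = [16T/(π τ_allow (1−k⁴))]^(1/3) = [16·3860/(π·5.27×10^7·0.6065)]^(1/3) = 0.08504 m.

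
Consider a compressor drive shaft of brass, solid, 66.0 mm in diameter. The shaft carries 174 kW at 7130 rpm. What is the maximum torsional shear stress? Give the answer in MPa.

4.13 MPa

ω = 2π·7130/60 = 746.7 rad/s, so T = P/ω = 174×10³ / 746.7 = 233.0 N·m.
J = πd⁴/32 = π(0.0660)⁴/32 = 1.863×10^-6 m⁴.
τ_max = T·r/J = 233.0 × 0.0330 / 1.863×10^-6 = 4.128×10^6 Pa.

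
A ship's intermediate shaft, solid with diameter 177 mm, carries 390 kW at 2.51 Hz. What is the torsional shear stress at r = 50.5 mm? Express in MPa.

13.0 MPa

ω = 2π·2.51 = 15.77 rad/s, so T = P/ω = 390×10³ / 15.77 = 24730 N·m.
J = πd⁴/32 = π(0.177)⁴/32 = 9.636×10^-5 m⁴.
Shear stress varies linearly with radius: τ = T·r/J = 24730 × 0.0505 / 9.636×10^-5 = 1.296×10^7 Pa.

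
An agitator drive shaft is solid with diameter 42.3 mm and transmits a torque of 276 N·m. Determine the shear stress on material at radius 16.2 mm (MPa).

J = πd⁴/32 = π(0.0423)⁴/32 = 3.143×10^-7 m⁴.
Shear stress varies linearly with radius: τ = T·r/J = 276.0 × 0.0162 / 3.143×10^-7 = 1.423×10^7 Pa.

14.2 MPa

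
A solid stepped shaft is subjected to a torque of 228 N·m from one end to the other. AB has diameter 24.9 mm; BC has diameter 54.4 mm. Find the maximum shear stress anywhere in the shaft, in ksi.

Under the same torque, τ_max = 16T/(πd³) is largest where d is smallest — segment AB (d = 24.9 mm).
τ_max = 16·228.0/(π·(0.0249)³) = 7.522×10^7 Pa.

10.9 ksi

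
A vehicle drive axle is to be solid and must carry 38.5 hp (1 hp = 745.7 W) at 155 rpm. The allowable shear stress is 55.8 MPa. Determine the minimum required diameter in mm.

54.5 mm

ω = 2π·155/60 = 16.23 rad/s, so T = P/ω = 38.5×745.7 / 16.23 = 1769 N·m.
For a solid shaft τ_max = 16T/(πd³), so d = (16T/(π τ_allow))^(1/3) = (16·1769/(π·5.58×10^7))^(1/3) = 0.05445 m.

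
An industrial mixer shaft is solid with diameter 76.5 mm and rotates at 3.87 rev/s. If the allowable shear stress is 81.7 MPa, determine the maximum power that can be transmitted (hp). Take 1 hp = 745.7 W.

234 hp

J = πd⁴/32 = π(0.0765)⁴/32 = 3.362×10^-6 m⁴.
T_max = τ_allow·J/r = 8.17×10^7 × 3.362×10^-6 / 0.0382 = 7182 N·m.
ω = 2π·3.87 = 24.32 rad/s, so P_max = T_max·ω = 1.746×10^5 W.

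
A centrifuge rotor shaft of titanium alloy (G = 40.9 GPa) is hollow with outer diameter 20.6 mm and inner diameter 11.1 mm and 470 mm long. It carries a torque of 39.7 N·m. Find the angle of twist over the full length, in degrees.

1.61°

J = π(d_o⁴ − d_i⁴)/32 = π(0.0206⁴ − 0.0111⁴)/32 = 1.619×10^-8 m⁴.
θ = T·L/(G·J) = 39.70 × 0.470 / (40.9×10⁹ × 1.619×10^-8) = 0.02818 rad.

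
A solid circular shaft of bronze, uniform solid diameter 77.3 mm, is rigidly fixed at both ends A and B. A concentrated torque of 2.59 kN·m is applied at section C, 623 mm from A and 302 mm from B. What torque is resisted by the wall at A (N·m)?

With uniform GJ and both ends fixed, compatibility θ_AC = θ_CB gives T_A·a = T_B·b, together with T_A + T_B = T₀.
T_A = T₀·b/(a+b) = 2590·302/925.0 = 845.6 N·m; T_B = 1744 N·m.

846 N·m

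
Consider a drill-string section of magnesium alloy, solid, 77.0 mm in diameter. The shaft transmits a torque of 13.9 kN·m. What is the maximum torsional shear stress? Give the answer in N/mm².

155 N/mm²

J = πd⁴/32 = π(0.0770)⁴/32 = 3.451×10^-6 m⁴.
τ_max = T·r/J = 13900 × 0.0385 / 3.451×10^-6 = 1.551×10^8 Pa.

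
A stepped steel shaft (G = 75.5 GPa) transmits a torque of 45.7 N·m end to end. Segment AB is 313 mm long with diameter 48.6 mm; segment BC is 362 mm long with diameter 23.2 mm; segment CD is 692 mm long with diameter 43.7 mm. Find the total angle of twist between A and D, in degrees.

0.528°

J_AB = π(0.0486)⁴/32 = 5.48×10^-7 m⁴; J_BC = π(0.0232)⁴/32 = 2.84×10^-8 m⁴; J_CD = π(0.0437)⁴/32 = 3.58×10^-7 m⁴.
θ = (T/G)·Σ L_i/J_i = (45.70/75.5×10⁹)·(0.313/5.48×10^-7 + 0.362/2.84×10^-8 + 0.692/3.58×10^-7) = 9.220×10^-3 rad.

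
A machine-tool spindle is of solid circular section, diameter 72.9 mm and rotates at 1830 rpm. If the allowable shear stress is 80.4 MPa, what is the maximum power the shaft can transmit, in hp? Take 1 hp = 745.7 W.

J = πd⁴/32 = π(0.0729)⁴/32 = 2.773×10^-6 m⁴.
T_max = τ_allow·J/r = 8.04×10^7 × 2.773×10^-6 / 0.0365 = 6116 N·m.
ω = 2π·1830/60 = 191.6 rad/s, so P_max = T_max·ω = 1.172×10^6 W.

1570 hp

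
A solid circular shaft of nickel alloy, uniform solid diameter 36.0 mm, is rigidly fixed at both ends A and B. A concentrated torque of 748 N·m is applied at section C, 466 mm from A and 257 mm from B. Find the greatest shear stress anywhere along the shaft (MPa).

With uniform GJ and both ends fixed, compatibility θ_AC = θ_CB gives T_A·a = T_B·b, together with T_A + T_B = T₀.
T_A = T₀·b/(a+b) = 748.0·257/723.0 = 265.9 N·m; T_B = 482.1 N·m.
τ in each portion: τ_AC = 2.90×10^7 Pa, τ_CB = 5.26×10^7 Pa; maximum is in CB.
τ_max = T_CB·r/J = 482.1·0.0180/1.65×10^-7 = 5.263×10^7 Pa.

52.6 MPa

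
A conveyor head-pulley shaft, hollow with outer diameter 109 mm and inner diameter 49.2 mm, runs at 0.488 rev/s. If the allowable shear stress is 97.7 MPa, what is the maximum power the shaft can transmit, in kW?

J = π(d_o⁴ − d_i⁴)/32 = π(0.109⁴ − 0.0492⁴)/32 = 1.328×10^-5 m⁴.
T_max = τ_allow·J/r = 9.77×10^7 × 1.328×10^-5 / 0.0545 = 23810 N·m.
ω = 2π·0.488 = 3.066 rad/s, so P_max = T_max·ω = 7.301×10^4 W.

73.0 kW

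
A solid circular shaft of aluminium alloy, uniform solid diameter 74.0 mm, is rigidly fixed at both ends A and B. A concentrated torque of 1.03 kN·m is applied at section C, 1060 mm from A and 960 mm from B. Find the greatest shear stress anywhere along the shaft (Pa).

With uniform GJ and both ends fixed, compatibility θ_AC = θ_CB gives T_A·a = T_B·b, together with T_A + T_B = T₀.
T_A = T₀·b/(a+b) = 1030·960/2020 = 489.5 N·m; T_B = 540.5 N·m.
τ in each portion: τ_AC = 6.15×10^6 Pa, τ_CB = 6.79×10^6 Pa; maximum is in CB.
τ_max = T_CB·r/J = 540.5·0.0370/2.94×10^-6 = 6.793×10^6 Pa.

6.79e6 Pa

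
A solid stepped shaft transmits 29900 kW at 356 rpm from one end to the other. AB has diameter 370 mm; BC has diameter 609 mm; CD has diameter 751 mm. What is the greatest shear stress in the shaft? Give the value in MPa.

ω = 2π·356/60 = 37.28 rad/s, so T = P/ω = 29900×10³ / 37.28 = 802000 N·m.
Under the same torque, τ_max = 16T/(πd³) is largest where d is smallest — segment AB (d = 370 mm).
τ_max = 16·802000/(π·(0.370)³) = 8.064×10^7 Pa.

80.6 MPa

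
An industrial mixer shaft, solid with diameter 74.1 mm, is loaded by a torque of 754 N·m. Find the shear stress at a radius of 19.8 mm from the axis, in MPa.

5.04 MPa

J = πd⁴/32 = π(0.0741)⁴/32 = 2.960×10^-6 m⁴.
Shear stress varies linearly with radius: τ = T·r/J = 754.0 × 0.0198 / 2.960×10^-6 = 5.044×10^6 Pa.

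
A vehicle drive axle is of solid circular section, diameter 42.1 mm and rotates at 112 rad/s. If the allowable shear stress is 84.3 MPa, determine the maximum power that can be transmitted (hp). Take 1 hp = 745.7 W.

186 hp

J = πd⁴/32 = π(0.0421)⁴/32 = 3.084×10^-7 m⁴.
T_max = τ_allow·J/r = 8.43×10^7 × 3.084×10^-7 / 0.0210 = 1235 N·m.
ω = 112 rad/s, so P_max = T_max·ω = 1.383×10^5 W.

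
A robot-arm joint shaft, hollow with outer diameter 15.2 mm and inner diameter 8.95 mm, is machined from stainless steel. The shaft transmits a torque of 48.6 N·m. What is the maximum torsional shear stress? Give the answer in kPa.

80100 kPa

J = π(d_o⁴ − d_i⁴)/32 = π(0.0152⁴ − 0.00895⁴)/32 = 4.611×10^-9 m⁴.
τ_max = T·r/J = 48.60 × 0.00760 / 4.611×10^-9 = 8.011×10^7 Pa.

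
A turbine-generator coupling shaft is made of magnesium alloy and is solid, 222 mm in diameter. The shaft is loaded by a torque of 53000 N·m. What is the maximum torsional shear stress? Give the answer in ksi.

3.58 ksi

J = πd⁴/32 = π(0.222)⁴/32 = 2.385×10^-4 m⁴.
τ_max = T·r/J = 53000 × 0.111 / 2.385×10^-4 = 2.467×10^7 Pa.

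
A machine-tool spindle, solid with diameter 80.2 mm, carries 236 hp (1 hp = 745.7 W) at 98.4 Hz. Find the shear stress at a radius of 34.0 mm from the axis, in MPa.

ω = 2π·98.4 = 618.3 rad/s, so T = P/ω = 236×745.7 / 618.3 = 284.6 N·m.
J = πd⁴/32 = π(0.0802)⁴/32 = 4.062×10^-6 m⁴.
Shear stress varies linearly with radius: τ = T·r/J = 284.6 × 0.0340 / 4.062×10^-6 = 2.383×10^6 Pa.

2.38 MPa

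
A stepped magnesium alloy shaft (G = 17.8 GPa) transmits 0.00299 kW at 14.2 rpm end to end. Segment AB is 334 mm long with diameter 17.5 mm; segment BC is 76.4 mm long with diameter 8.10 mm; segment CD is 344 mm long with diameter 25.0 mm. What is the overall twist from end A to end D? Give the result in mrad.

25.5 mrad

ω = 2π·14.2/60 = 1.487 rad/s, so T = P/ω = 0.00299×10³ / 1.487 = 2.011 N·m.
J_AB = π(0.0175)⁴/32 = 9.21×10^-9 m⁴; J_BC = π(0.00810)⁴/32 = 4.23×10^-10 m⁴; J_CD = π(0.0250)⁴/32 = 3.83×10^-8 m⁴.
θ = (T/G)·Σ L_i/J_i = (2.011/17.8×10⁹)·(0.334/9.21×10^-9 + 0.0764/4.23×10^-10 + 0.344/3.83×10^-8) = 0.02553 rad.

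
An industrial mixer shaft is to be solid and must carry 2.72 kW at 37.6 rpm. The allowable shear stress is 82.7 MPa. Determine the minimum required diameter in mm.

34.9 mm

ω = 2π·37.6/60 = 3.937 rad/s, so T = P/ω = 2.72×10³ / 3.937 = 690.8 N·m.
For a solid shaft τ_max = 16T/(πd³), so d = (16T/(π τ_allow))^(1/3) = (16·690.8/(π·8.27×10^7))^(1/3) = 0.03491 m.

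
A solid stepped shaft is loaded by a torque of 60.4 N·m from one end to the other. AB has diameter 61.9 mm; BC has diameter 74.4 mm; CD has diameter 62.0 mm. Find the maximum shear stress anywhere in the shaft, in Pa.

1.30e6 Pa

Under the same torque, τ_max = 16T/(πd³) is largest where d is smallest — segment AB (d = 61.9 mm).
τ_max = 16·60.40/(π·(0.0619)³) = 1.297×10^6 Pa.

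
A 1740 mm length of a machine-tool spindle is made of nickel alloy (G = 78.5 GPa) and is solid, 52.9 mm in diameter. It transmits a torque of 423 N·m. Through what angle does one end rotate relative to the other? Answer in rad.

0.0122 rad

J = πd⁴/32 = π(0.0529)⁴/32 = 7.688×10^-7 m⁴.
θ = T·L/(G·J) = 423.0 × 1.74 / (78.5×10⁹ × 7.688×10^-7) = 0.01220 rad.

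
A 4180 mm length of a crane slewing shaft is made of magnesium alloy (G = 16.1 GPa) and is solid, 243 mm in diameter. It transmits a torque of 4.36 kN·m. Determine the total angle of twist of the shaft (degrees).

J = πd⁴/32 = π(0.243)⁴/32 = 3.423×10^-4 m⁴.
θ = T·L/(G·J) = 4360 × 4.18 / (16.1×10⁹ × 3.423×10^-4) = 3.307×10^-3 rad.

0.189°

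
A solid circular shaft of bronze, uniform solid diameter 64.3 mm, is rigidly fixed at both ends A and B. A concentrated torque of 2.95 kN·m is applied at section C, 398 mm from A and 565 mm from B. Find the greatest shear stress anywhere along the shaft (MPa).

With uniform GJ and both ends fixed, compatibility θ_AC = θ_CB gives T_A·a = T_B·b, together with T_A + T_B = T₀.
T_A = T₀·b/(a+b) = 2950·565/963.0 = 1731 N·m; T_B = 1219 N·m.
τ in each portion: τ_AC = 3.32×10^7 Pa, τ_CB = 2.34×10^7 Pa; maximum is in AC.
τ_max = T_AC·r/J = 1731·0.0321/1.68×10^-6 = 3.316×10^7 Pa.

33.2 MPa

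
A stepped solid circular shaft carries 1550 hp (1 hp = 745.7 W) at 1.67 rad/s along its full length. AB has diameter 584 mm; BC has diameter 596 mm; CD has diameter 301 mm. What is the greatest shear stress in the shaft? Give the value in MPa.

129 MPa

ω = 1.67 rad/s, so T = P/ω = 1550×745.7 / 1.670 = 692100 N·m.
Under the same torque, τ_max = 16T/(πd³) is largest where d is smallest — segment CD (d = 301 mm).
τ_max = 16·692100/(π·(0.301)³) = 1.293×10^8 Pa.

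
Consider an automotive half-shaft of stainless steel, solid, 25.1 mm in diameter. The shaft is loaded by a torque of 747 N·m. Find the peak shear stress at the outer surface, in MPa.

241 MPa

J = πd⁴/32 = π(0.0251)⁴/32 = 3.897×10^-8 m⁴.
τ_max = T·r/J = 747.0 × 0.0126 / 3.897×10^-8 = 2.406×10^8 Pa.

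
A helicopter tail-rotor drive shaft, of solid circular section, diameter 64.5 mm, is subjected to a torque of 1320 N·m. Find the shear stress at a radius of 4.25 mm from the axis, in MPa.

3.30 MPa

J = πd⁴/32 = π(0.0645)⁴/32 = 1.699×10^-6 m⁴.
Shear stress varies linearly with radius: τ = T·r/J = 1320 × 0.00425 / 1.699×10^-6 = 3.302×10^6 Pa.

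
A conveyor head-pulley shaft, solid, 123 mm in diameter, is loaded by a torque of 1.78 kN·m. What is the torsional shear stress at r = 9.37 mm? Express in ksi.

0.108 ksi

J = πd⁴/32 = π(0.123)⁴/32 = 2.247×10^-5 m⁴.
Shear stress varies linearly with radius: τ = T·r/J = 1780 × 0.00937 / 2.247×10^-5 = 7.422×10^5 Pa.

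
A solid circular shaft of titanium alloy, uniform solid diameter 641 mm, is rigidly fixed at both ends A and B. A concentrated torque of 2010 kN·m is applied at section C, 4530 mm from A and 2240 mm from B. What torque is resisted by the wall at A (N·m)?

With uniform GJ and both ends fixed, compatibility θ_AC = θ_CB gives T_A·a = T_B·b, together with T_A + T_B = T₀.
T_A = T₀·b/(a+b) = 2.010e6·2240/6770 = 665100 N·m; T_B = 1.345e6 N·m.

665000 N·m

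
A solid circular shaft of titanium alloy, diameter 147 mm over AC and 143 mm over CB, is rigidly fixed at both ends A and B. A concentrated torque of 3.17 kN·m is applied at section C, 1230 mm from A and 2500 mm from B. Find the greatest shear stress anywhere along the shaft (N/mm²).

Compatibility: T_A·a/J_AC = T_B·b/J_CB with T_A + T_B = T₀.
J_AC = 4.58×10^-5 m⁴, J_CB = 4.11×10^-5 m⁴, so T_A = T₀·(J_AC/a)/((J_AC/a)+(J_CB/b)) = 2200 N·m, T_B = 969.5 N·m.
τ in each portion: τ_AC = 3.53×10^6 Pa, τ_CB = 1.69×10^6 Pa; maximum is in AC.
τ_max = T_AC·r/J = 2200·0.0735/4.58×10^-5 = 3.528×10^6 Pa.

3.53 N/mm²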